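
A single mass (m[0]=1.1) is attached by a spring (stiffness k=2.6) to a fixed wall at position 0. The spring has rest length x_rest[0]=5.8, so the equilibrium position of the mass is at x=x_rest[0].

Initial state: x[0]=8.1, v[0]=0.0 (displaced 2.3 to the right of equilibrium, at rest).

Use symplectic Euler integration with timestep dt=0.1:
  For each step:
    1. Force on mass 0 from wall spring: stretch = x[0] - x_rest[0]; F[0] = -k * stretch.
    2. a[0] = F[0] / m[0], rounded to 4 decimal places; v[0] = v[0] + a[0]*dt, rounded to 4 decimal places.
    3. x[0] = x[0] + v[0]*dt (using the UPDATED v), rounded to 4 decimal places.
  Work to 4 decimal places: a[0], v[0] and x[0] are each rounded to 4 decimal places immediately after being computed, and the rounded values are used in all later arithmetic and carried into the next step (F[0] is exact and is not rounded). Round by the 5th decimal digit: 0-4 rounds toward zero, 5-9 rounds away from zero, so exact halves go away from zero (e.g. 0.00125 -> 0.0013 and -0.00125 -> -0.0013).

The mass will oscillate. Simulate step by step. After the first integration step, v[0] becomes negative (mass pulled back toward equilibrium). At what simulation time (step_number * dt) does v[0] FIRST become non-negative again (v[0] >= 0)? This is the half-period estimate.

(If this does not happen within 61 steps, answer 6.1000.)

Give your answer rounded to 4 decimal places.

Answer: 2.1000

Derivation:
Step 0: x=[8.1000] v=[0.0000]
Step 1: x=[8.0456] v=[-0.5436]
Step 2: x=[7.9382] v=[-1.0744]
Step 3: x=[7.7802] v=[-1.5798]
Step 4: x=[7.5754] v=[-2.0479]
Step 5: x=[7.3287] v=[-2.4675]
Step 6: x=[7.0458] v=[-2.8288]
Step 7: x=[6.7335] v=[-3.1233]
Step 8: x=[6.3991] v=[-3.3440]
Step 9: x=[6.0505] v=[-3.4856]
Step 10: x=[5.6960] v=[-3.5448]
Step 11: x=[5.3440] v=[-3.5202]
Step 12: x=[5.0028] v=[-3.4124]
Step 13: x=[4.6804] v=[-3.2240]
Step 14: x=[4.3845] v=[-2.9594]
Step 15: x=[4.1220] v=[-2.6248]
Step 16: x=[3.8992] v=[-2.2282]
Step 17: x=[3.7213] v=[-1.7789]
Step 18: x=[3.5925] v=[-1.2876]
Step 19: x=[3.5159] v=[-0.7658]
Step 20: x=[3.4933] v=[-0.2259]
Step 21: x=[3.5252] v=[0.3193]
First v>=0 after going negative at step 21, time=2.1000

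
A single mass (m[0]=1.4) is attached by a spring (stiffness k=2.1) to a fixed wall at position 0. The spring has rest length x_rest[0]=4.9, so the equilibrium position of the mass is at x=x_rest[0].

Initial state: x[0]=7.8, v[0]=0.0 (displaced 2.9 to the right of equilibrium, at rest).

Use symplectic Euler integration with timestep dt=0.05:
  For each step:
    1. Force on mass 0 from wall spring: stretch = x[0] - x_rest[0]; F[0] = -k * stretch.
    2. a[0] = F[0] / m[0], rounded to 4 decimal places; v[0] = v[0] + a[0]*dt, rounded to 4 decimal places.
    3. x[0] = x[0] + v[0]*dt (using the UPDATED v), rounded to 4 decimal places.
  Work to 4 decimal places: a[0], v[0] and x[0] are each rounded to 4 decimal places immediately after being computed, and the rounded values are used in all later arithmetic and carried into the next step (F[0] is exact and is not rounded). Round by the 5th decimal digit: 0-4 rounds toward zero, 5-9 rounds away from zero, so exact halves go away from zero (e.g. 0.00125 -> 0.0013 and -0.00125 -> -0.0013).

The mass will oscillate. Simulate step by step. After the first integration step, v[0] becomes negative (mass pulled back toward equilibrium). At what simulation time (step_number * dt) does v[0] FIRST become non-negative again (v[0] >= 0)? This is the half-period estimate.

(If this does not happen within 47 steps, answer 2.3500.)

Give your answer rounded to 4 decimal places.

Answer: 2.3500

Derivation:
Step 0: x=[7.8000] v=[0.0000]
Step 1: x=[7.7891] v=[-0.2175]
Step 2: x=[7.7674] v=[-0.4342]
Step 3: x=[7.7349] v=[-0.6493]
Step 4: x=[7.6918] v=[-0.8619]
Step 5: x=[7.6382] v=[-1.0713]
Step 6: x=[7.5744] v=[-1.2767]
Step 7: x=[7.5005] v=[-1.4773]
Step 8: x=[7.4169] v=[-1.6723]
Step 9: x=[7.3238] v=[-1.8611]
Step 10: x=[7.2217] v=[-2.0429]
Step 11: x=[7.1109] v=[-2.2170]
Step 12: x=[6.9918] v=[-2.3828]
Step 13: x=[6.8648] v=[-2.5397]
Step 14: x=[6.7304] v=[-2.6871]
Step 15: x=[6.5892] v=[-2.8244]
Step 16: x=[6.4416] v=[-2.9511]
Step 17: x=[6.2883] v=[-3.0667]
Step 18: x=[6.1298] v=[-3.1708]
Step 19: x=[5.9667] v=[-3.2630]
Step 20: x=[5.7996] v=[-3.3430]
Step 21: x=[5.6291] v=[-3.4105]
Step 22: x=[5.4558] v=[-3.4652]
Step 23: x=[5.2805] v=[-3.5069]
Step 24: x=[5.1037] v=[-3.5354]
Step 25: x=[4.9262] v=[-3.5507]
Step 26: x=[4.7486] v=[-3.5527]
Step 27: x=[4.5715] v=[-3.5413]
Step 28: x=[4.3957] v=[-3.5167]
Step 29: x=[4.2218] v=[-3.4789]
Step 30: x=[4.0504] v=[-3.4280]
Step 31: x=[3.8822] v=[-3.3643]
Step 32: x=[3.7178] v=[-3.2880]
Step 33: x=[3.5578] v=[-3.1993]
Step 34: x=[3.4029] v=[-3.0986]
Step 35: x=[3.2536] v=[-2.9863]
Step 36: x=[3.1105] v=[-2.8628]
Step 37: x=[2.9741] v=[-2.7286]
Step 38: x=[2.8449] v=[-2.5842]
Step 39: x=[2.7234] v=[-2.4301]
Step 40: x=[2.6101] v=[-2.2669]
Step 41: x=[2.5053] v=[-2.0952]
Step 42: x=[2.4095] v=[-1.9156]
Step 43: x=[2.3231] v=[-1.7288]
Step 44: x=[2.2463] v=[-1.5355]
Step 45: x=[2.1795] v=[-1.3365]
Step 46: x=[2.1229] v=[-1.1325]
Step 47: x=[2.0767] v=[-0.9242]
v[0] did not become non-negative within 47 steps; using fallback time=2.3500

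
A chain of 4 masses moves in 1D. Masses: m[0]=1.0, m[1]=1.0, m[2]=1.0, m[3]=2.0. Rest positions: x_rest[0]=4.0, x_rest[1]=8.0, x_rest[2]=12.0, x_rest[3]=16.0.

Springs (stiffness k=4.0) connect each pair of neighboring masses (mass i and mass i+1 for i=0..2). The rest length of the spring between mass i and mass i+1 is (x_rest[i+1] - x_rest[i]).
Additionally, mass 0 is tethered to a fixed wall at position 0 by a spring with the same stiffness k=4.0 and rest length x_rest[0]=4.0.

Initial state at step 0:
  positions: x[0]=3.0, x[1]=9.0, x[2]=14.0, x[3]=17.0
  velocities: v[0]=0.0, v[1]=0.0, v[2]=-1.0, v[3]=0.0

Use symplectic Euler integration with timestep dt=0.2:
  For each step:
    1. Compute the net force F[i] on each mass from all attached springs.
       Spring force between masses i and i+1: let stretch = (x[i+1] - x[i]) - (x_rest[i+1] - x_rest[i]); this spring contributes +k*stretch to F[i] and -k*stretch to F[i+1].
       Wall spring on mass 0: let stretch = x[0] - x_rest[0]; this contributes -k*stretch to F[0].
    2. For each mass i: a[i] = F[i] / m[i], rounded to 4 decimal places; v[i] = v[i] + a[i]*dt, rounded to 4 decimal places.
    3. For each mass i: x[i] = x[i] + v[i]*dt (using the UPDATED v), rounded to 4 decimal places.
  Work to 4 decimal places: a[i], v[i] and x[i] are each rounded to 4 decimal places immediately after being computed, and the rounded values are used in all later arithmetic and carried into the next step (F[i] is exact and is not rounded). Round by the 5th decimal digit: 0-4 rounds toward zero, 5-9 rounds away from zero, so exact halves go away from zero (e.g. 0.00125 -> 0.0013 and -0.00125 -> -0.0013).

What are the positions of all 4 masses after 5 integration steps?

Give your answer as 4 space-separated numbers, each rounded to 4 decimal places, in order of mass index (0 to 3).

Step 0: x=[3.0000 9.0000 14.0000 17.0000] v=[0.0000 0.0000 -1.0000 0.0000]
Step 1: x=[3.4800 8.8400 13.4800 17.0800] v=[2.4000 -0.8000 -2.6000 0.4000]
Step 2: x=[4.2608 8.5648 12.7936 17.1920] v=[3.9040 -1.3760 -3.4320 0.5600]
Step 3: x=[5.0485 8.2776 12.1343 17.2721] v=[3.9386 -1.4362 -3.2963 0.4006]
Step 4: x=[5.5451 8.0908 11.6800 17.2612] v=[2.4831 -0.9341 -2.2714 -0.0545]
Step 5: x=[5.5618 8.0709 11.5444 17.1238] v=[0.0836 -0.0993 -0.6778 -0.6870]

Answer: 5.5618 8.0709 11.5444 17.1238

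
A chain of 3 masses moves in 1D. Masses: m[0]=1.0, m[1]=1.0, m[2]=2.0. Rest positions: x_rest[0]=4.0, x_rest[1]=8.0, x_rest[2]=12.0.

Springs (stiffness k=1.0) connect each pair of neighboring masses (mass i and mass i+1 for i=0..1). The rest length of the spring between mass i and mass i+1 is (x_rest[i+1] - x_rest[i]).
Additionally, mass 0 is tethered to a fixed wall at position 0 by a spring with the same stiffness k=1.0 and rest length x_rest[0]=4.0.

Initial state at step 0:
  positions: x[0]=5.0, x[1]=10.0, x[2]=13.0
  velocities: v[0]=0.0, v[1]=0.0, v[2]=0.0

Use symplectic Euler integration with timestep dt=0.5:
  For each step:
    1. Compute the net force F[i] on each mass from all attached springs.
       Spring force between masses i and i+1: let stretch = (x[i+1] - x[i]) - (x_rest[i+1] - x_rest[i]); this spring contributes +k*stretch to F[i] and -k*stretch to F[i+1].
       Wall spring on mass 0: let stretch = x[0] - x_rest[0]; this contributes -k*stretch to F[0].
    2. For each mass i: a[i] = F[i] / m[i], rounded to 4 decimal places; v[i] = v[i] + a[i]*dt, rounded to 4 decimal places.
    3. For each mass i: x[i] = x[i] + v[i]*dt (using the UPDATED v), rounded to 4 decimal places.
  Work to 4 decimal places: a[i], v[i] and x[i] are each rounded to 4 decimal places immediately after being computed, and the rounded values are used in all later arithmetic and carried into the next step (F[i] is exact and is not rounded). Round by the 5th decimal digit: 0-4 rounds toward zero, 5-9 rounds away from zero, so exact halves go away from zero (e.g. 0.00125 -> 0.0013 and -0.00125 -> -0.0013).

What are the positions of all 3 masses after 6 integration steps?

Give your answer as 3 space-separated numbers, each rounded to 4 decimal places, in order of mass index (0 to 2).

Step 0: x=[5.0000 10.0000 13.0000] v=[0.0000 0.0000 0.0000]
Step 1: x=[5.0000 9.5000 13.1250] v=[0.0000 -1.0000 0.2500]
Step 2: x=[4.8750 8.7813 13.2969] v=[-0.2500 -1.4375 0.3438]
Step 3: x=[4.5078 8.2149 13.4044] v=[-0.7344 -1.1329 0.2149]
Step 4: x=[3.9404 8.0191 13.3632] v=[-1.1348 -0.3917 -0.0825]
Step 5: x=[3.4076 8.1396 13.1539] v=[-1.0657 0.2410 -0.4186]
Step 6: x=[3.2059 8.3307 12.8178] v=[-0.4035 0.3822 -0.6722]

Answer: 3.2059 8.3307 12.8178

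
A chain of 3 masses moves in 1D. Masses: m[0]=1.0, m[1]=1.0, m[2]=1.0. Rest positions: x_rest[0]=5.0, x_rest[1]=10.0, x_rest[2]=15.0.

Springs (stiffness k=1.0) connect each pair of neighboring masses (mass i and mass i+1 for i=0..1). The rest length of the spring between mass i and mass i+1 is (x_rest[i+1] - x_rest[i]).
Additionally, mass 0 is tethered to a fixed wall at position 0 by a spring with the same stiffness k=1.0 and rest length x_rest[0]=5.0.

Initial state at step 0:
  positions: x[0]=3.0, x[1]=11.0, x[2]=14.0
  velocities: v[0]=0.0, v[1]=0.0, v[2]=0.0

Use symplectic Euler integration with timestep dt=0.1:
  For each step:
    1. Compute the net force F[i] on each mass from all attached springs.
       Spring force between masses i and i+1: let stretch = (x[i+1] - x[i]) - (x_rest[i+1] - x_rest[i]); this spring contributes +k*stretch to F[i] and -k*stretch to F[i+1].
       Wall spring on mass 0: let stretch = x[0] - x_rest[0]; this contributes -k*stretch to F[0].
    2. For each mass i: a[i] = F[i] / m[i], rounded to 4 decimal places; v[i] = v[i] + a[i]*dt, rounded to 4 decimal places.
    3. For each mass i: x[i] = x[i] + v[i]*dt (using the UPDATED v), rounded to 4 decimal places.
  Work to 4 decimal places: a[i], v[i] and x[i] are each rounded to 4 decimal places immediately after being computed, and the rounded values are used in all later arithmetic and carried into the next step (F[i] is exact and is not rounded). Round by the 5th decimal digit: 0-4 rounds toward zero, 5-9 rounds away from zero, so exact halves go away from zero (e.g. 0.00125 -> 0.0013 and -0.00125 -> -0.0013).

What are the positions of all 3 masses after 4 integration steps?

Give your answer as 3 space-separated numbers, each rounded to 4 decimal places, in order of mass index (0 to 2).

Step 0: x=[3.0000 11.0000 14.0000] v=[0.0000 0.0000 0.0000]
Step 1: x=[3.0500 10.9500 14.0200] v=[0.5000 -0.5000 0.2000]
Step 2: x=[3.1485 10.8517 14.0593] v=[0.9850 -0.9830 0.3930]
Step 3: x=[3.2926 10.7084 14.1165] v=[1.4405 -1.4326 0.5722]
Step 4: x=[3.4779 10.5251 14.1896] v=[1.8528 -1.8334 0.7314]

Answer: 3.4779 10.5251 14.1896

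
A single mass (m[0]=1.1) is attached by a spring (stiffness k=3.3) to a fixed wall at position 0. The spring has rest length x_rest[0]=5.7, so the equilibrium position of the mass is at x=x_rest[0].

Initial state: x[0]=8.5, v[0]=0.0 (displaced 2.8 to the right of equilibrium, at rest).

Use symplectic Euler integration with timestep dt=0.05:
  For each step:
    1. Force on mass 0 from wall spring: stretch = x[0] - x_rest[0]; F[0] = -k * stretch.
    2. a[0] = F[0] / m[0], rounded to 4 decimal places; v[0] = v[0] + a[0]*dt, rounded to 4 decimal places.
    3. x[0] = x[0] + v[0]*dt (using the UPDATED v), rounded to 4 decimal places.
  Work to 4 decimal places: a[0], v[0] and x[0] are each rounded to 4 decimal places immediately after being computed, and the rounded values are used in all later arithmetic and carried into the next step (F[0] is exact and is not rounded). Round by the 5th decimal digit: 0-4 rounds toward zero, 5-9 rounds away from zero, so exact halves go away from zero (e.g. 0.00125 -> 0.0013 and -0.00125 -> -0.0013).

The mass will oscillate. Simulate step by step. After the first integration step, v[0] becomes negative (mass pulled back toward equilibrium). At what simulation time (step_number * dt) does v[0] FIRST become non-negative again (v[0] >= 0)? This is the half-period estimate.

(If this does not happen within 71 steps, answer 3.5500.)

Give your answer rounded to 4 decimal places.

Answer: 1.8500

Derivation:
Step 0: x=[8.5000] v=[0.0000]
Step 1: x=[8.4790] v=[-0.4200]
Step 2: x=[8.4372] v=[-0.8369]
Step 3: x=[8.3748] v=[-1.2475]
Step 4: x=[8.2924] v=[-1.6487]
Step 5: x=[8.1905] v=[-2.0376]
Step 6: x=[8.0699] v=[-2.4112]
Step 7: x=[7.9316] v=[-2.7667]
Step 8: x=[7.7765] v=[-3.1014]
Step 9: x=[7.6059] v=[-3.4129]
Step 10: x=[7.4210] v=[-3.6988]
Step 11: x=[7.2232] v=[-3.9570]
Step 12: x=[7.0139] v=[-4.1855]
Step 13: x=[6.7948] v=[-4.3826]
Step 14: x=[6.5675] v=[-4.5468]
Step 15: x=[6.3337] v=[-4.6769]
Step 16: x=[6.0951] v=[-4.7720]
Step 17: x=[5.8535] v=[-4.8313]
Step 18: x=[5.6108] v=[-4.8543]
Step 19: x=[5.3688] v=[-4.8409]
Step 20: x=[5.1292] v=[-4.7912]
Step 21: x=[4.8939] v=[-4.7056]
Step 22: x=[4.6647] v=[-4.5847]
Step 23: x=[4.4432] v=[-4.4294]
Step 24: x=[4.2312] v=[-4.2409]
Step 25: x=[4.0302] v=[-4.0206]
Step 26: x=[3.8417] v=[-3.7701]
Step 27: x=[3.6671] v=[-3.4914]
Step 28: x=[3.5078] v=[-3.1865]
Step 29: x=[3.3649] v=[-2.8577]
Step 30: x=[3.2395] v=[-2.5074]
Step 31: x=[3.1326] v=[-2.1383]
Step 32: x=[3.0449] v=[-1.7532]
Step 33: x=[2.9772] v=[-1.3549]
Step 34: x=[2.9299] v=[-0.9465]
Step 35: x=[2.9034] v=[-0.5310]
Step 36: x=[2.8978] v=[-0.1115]
Step 37: x=[2.9132] v=[0.3088]
First v>=0 after going negative at step 37, time=1.8500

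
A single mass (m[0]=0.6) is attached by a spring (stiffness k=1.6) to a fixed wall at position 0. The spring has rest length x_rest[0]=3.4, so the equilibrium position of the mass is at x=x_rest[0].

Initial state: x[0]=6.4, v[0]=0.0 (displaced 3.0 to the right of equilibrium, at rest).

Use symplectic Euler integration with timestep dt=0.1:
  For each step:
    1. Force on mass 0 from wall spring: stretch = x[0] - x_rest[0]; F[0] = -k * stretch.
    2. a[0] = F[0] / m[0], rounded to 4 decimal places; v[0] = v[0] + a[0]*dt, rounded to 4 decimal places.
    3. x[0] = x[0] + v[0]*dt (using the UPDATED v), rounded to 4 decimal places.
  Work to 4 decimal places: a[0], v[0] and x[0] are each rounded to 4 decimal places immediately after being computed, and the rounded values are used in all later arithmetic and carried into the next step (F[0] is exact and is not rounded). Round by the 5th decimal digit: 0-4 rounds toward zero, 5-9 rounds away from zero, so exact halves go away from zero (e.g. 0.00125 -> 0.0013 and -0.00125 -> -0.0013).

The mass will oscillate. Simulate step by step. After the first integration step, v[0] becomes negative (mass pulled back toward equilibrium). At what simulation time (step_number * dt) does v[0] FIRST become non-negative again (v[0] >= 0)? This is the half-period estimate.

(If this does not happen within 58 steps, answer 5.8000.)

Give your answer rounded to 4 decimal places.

Answer: 2.0000

Derivation:
Step 0: x=[6.4000] v=[0.0000]
Step 1: x=[6.3200] v=[-0.8000]
Step 2: x=[6.1621] v=[-1.5787]
Step 3: x=[5.9306] v=[-2.3153]
Step 4: x=[5.6316] v=[-2.9901]
Step 5: x=[5.2731] v=[-3.5852]
Step 6: x=[4.8646] v=[-4.0847]
Step 7: x=[4.4171] v=[-4.4753]
Step 8: x=[3.9425] v=[-4.7465]
Step 9: x=[3.4534] v=[-4.8912]
Step 10: x=[2.9629] v=[-4.9054]
Step 11: x=[2.4840] v=[-4.7888]
Step 12: x=[2.0296] v=[-4.5445]
Step 13: x=[1.6117] v=[-4.1791]
Step 14: x=[1.2415] v=[-3.7022]
Step 15: x=[0.9288] v=[-3.1266]
Step 16: x=[0.6820] v=[-2.4676]
Step 17: x=[0.5077] v=[-1.7428]
Step 18: x=[0.4106] v=[-0.9715]
Step 19: x=[0.3932] v=[-0.1743]
Step 20: x=[0.4560] v=[0.6275]
First v>=0 after going negative at step 20, time=2.0000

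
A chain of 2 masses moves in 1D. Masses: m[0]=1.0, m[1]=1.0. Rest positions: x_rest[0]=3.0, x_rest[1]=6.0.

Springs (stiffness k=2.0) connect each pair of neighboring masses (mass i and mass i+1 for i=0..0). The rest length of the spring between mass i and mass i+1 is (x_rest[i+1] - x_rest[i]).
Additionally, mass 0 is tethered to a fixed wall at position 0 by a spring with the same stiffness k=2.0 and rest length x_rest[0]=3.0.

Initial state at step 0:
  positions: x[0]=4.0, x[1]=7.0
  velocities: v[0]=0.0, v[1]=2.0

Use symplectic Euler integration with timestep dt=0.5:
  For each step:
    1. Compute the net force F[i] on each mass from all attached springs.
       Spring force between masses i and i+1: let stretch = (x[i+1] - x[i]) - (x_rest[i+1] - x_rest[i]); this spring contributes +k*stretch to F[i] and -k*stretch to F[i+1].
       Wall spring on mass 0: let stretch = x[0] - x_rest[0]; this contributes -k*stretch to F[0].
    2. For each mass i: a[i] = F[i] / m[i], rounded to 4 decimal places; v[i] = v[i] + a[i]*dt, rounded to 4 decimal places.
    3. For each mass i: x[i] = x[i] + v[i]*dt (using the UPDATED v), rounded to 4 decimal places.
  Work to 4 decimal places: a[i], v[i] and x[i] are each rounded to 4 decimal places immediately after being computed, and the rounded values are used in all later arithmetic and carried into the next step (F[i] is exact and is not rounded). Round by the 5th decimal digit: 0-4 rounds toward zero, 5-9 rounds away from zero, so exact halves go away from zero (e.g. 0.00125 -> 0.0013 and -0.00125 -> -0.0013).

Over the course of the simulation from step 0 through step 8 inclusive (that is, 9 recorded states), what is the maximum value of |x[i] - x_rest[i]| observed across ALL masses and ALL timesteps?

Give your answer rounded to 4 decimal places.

Step 0: x=[4.0000 7.0000] v=[0.0000 2.0000]
Step 1: x=[3.5000 8.0000] v=[-1.0000 2.0000]
Step 2: x=[3.5000 8.2500] v=[0.0000 0.5000]
Step 3: x=[4.1250 7.6250] v=[1.2500 -1.2500]
Step 4: x=[4.4375 6.7500] v=[0.6250 -1.7500]
Step 5: x=[3.6875 6.2188] v=[-1.5000 -1.0625]
Step 6: x=[2.3594 5.9219] v=[-2.6562 -0.5938]
Step 7: x=[1.6329 5.3438] v=[-1.4531 -1.1563]
Step 8: x=[1.9454 4.4102] v=[0.6249 -1.8672]
Max displacement = 2.2500

Answer: 2.2500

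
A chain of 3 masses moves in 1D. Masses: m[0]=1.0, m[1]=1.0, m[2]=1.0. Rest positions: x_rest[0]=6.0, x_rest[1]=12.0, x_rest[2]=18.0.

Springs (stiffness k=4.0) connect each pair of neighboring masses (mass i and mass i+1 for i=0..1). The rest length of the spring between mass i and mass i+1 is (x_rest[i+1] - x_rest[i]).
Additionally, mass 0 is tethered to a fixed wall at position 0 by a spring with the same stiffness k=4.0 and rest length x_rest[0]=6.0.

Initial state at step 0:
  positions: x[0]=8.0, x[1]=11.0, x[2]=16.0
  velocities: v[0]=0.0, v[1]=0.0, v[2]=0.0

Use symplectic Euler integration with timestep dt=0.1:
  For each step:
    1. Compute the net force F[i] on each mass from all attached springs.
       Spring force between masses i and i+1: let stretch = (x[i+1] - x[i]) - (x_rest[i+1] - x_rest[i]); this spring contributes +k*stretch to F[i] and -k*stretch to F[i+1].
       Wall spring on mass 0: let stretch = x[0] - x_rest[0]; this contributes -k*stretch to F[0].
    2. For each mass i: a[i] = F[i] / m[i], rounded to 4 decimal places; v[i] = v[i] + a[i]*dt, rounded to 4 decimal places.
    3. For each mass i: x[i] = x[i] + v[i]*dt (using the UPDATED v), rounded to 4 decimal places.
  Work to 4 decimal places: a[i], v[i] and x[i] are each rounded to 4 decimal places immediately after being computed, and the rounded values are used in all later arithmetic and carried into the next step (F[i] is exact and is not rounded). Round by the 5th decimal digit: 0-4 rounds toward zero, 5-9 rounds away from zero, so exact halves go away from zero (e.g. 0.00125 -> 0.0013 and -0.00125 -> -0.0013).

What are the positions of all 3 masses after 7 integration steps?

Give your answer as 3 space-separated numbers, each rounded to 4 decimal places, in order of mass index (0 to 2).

Step 0: x=[8.0000 11.0000 16.0000] v=[0.0000 0.0000 0.0000]
Step 1: x=[7.8000 11.0800 16.0400] v=[-2.0000 0.8000 0.4000]
Step 2: x=[7.4192 11.2272 16.1216] v=[-3.8080 1.4720 0.8160]
Step 3: x=[6.8940 11.4179 16.2474] v=[-5.2525 1.9066 1.2582]
Step 4: x=[6.2740 11.6208 16.4200] v=[-6.2005 2.0288 1.7264]
Step 5: x=[5.6169 11.8018 16.6407] v=[-6.5714 1.8098 2.2067]
Step 6: x=[4.9825 11.9289 16.9078] v=[-6.3442 1.2714 2.6711]
Step 7: x=[4.4266 11.9773 17.2158] v=[-5.5586 0.4844 3.0795]

Answer: 4.4266 11.9773 17.2158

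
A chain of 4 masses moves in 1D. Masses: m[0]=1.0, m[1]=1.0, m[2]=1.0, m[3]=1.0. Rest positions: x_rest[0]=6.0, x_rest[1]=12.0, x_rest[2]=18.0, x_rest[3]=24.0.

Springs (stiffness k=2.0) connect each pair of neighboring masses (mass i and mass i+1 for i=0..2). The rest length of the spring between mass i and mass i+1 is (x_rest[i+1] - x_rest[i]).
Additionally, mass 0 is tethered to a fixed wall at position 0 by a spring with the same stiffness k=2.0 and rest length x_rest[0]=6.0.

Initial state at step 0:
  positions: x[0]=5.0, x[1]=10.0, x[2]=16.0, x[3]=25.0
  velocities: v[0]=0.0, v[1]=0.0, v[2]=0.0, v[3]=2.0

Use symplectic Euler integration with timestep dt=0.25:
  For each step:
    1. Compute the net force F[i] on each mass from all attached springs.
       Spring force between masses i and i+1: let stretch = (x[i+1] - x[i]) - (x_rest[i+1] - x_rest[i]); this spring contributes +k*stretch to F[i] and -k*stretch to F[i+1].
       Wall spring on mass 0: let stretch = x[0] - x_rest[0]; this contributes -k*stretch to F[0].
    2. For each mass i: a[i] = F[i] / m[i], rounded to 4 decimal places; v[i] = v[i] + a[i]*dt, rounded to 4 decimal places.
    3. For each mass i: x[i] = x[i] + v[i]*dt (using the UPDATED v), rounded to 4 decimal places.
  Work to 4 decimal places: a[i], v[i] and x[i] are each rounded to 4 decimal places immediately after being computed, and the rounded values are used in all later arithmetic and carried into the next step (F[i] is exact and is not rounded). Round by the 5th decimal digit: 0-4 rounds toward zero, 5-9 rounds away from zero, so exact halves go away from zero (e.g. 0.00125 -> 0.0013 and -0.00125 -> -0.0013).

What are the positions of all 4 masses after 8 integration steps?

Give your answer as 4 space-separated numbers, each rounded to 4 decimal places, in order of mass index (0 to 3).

Answer: 7.0914 14.1321 18.9093 23.6111

Derivation:
Step 0: x=[5.0000 10.0000 16.0000 25.0000] v=[0.0000 0.0000 0.0000 2.0000]
Step 1: x=[5.0000 10.1250 16.3750 25.1250] v=[0.0000 0.5000 1.5000 0.5000]
Step 2: x=[5.0156 10.3906 17.0625 24.9063] v=[0.0625 1.0625 2.7500 -0.8750]
Step 3: x=[5.0762 10.8184 17.8965 24.4571] v=[0.2422 1.7110 3.3360 -1.7969]
Step 4: x=[5.2200 11.4132 18.6658 23.9378] v=[0.5752 2.3790 3.0773 -2.0772]
Step 5: x=[5.4855 12.1404 19.1876 23.5095] v=[1.0618 2.9087 2.0870 -1.7132]
Step 6: x=[5.8971 12.9166 19.3687 23.2910] v=[1.6465 3.1049 0.7244 -0.8742]
Step 7: x=[6.4490 13.6219 19.2336 23.3322] v=[2.2077 2.8212 -0.5405 0.1647]
Step 8: x=[7.0914 14.1321 18.9093 23.6111] v=[2.5697 2.0406 -1.2971 1.1154]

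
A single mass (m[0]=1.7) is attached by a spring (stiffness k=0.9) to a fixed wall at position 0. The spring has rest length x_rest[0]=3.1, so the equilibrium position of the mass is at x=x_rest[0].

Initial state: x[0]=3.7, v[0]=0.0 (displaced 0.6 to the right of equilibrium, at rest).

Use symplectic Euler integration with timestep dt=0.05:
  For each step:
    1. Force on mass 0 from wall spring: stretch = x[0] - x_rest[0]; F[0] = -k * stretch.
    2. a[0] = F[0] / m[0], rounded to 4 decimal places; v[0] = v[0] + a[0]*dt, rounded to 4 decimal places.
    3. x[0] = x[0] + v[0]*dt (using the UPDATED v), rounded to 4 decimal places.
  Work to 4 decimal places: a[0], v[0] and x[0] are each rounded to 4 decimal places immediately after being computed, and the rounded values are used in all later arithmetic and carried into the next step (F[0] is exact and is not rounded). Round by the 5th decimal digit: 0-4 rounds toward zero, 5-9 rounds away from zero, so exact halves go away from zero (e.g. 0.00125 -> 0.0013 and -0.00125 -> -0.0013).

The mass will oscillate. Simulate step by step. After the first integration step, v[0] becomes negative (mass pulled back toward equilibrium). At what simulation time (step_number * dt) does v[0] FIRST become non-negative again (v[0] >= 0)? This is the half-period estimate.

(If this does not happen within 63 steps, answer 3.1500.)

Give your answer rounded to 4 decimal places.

Step 0: x=[3.7000] v=[0.0000]
Step 1: x=[3.6992] v=[-0.0159]
Step 2: x=[3.6976] v=[-0.0318]
Step 3: x=[3.6952] v=[-0.0476]
Step 4: x=[3.6920] v=[-0.0634]
Step 5: x=[3.6880] v=[-0.0791]
Step 6: x=[3.6833] v=[-0.0947]
Step 7: x=[3.6778] v=[-0.1101]
Step 8: x=[3.6715] v=[-0.1254]
Step 9: x=[3.6645] v=[-0.1405]
Step 10: x=[3.6567] v=[-0.1554]
Step 11: x=[3.6482] v=[-0.1701]
Step 12: x=[3.6390] v=[-0.1846]
Step 13: x=[3.6291] v=[-0.1989]
Step 14: x=[3.6185] v=[-0.2129]
Step 15: x=[3.6072] v=[-0.2266]
Step 16: x=[3.5952] v=[-0.2400]
Step 17: x=[3.5825] v=[-0.2531]
Step 18: x=[3.5692] v=[-0.2659]
Step 19: x=[3.5553] v=[-0.2783]
Step 20: x=[3.5408] v=[-0.2904]
Step 21: x=[3.5257] v=[-0.3021]
Step 22: x=[3.5100] v=[-0.3134]
Step 23: x=[3.4938] v=[-0.3243]
Step 24: x=[3.4771] v=[-0.3347]
Step 25: x=[3.4599] v=[-0.3447]
Step 26: x=[3.4422] v=[-0.3542]
Step 27: x=[3.4240] v=[-0.3633]
Step 28: x=[3.4054] v=[-0.3719]
Step 29: x=[3.3864] v=[-0.3800]
Step 30: x=[3.3670] v=[-0.3876]
Step 31: x=[3.3473] v=[-0.3947]
Step 32: x=[3.3272] v=[-0.4012]
Step 33: x=[3.3068] v=[-0.4072]
Step 34: x=[3.2862] v=[-0.4127]
Step 35: x=[3.2653] v=[-0.4176]
Step 36: x=[3.2442] v=[-0.4220]
Step 37: x=[3.2229] v=[-0.4258]
Step 38: x=[3.2014] v=[-0.4291]
Step 39: x=[3.1798] v=[-0.4318]
Step 40: x=[3.1581] v=[-0.4339]
Step 41: x=[3.1363] v=[-0.4354]
Step 42: x=[3.1145] v=[-0.4364]
Step 43: x=[3.0927] v=[-0.4368]
Step 44: x=[3.0709] v=[-0.4366]
Step 45: x=[3.0491] v=[-0.4358]
Step 46: x=[3.0274] v=[-0.4345]
Step 47: x=[3.0058] v=[-0.4326]
Step 48: x=[2.9843] v=[-0.4301]
Step 49: x=[2.9630] v=[-0.4270]
Step 50: x=[2.9418] v=[-0.4234]
Step 51: x=[2.9208] v=[-0.4192]
Step 52: x=[2.9001] v=[-0.4145]
Step 53: x=[2.8796] v=[-0.4092]
Step 54: x=[2.8594] v=[-0.4034]
Step 55: x=[2.8396] v=[-0.3970]
Step 56: x=[2.8201] v=[-0.3901]
Step 57: x=[2.8010] v=[-0.3827]
Step 58: x=[2.7823] v=[-0.3748]
Step 59: x=[2.7640] v=[-0.3664]
Step 60: x=[2.7461] v=[-0.3575]
Step 61: x=[2.7287] v=[-0.3481]
Step 62: x=[2.7118] v=[-0.3383]
Step 63: x=[2.6954] v=[-0.3280]
v[0] did not become non-negative within 63 steps; using fallback time=3.1500

Answer: 3.1500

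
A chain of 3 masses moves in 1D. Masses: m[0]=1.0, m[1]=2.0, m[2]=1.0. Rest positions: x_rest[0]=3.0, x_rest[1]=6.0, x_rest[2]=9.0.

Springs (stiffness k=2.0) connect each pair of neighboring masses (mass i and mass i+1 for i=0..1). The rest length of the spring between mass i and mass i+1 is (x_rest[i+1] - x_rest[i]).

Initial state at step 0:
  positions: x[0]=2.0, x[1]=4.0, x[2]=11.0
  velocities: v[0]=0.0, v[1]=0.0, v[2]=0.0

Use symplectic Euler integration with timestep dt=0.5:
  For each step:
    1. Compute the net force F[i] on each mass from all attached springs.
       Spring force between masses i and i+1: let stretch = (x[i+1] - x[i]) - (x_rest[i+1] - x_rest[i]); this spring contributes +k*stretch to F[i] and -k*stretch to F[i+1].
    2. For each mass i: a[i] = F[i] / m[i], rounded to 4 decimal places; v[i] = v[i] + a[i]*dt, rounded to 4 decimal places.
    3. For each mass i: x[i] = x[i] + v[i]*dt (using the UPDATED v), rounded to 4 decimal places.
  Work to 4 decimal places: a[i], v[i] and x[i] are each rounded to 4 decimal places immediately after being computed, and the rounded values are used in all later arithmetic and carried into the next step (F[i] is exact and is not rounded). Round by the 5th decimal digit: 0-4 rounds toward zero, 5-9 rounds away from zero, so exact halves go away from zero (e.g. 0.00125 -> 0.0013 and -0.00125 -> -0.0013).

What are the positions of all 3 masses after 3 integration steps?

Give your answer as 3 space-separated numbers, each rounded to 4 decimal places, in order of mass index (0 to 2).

Step 0: x=[2.0000 4.0000 11.0000] v=[0.0000 0.0000 0.0000]
Step 1: x=[1.5000 5.2500 9.0000] v=[-1.0000 2.5000 -4.0000]
Step 2: x=[1.3750 6.5000 6.6250] v=[-0.2500 2.5000 -4.7500]
Step 3: x=[2.3125 6.5000 5.6875] v=[1.8750 0.0000 -1.8750]

Answer: 2.3125 6.5000 5.6875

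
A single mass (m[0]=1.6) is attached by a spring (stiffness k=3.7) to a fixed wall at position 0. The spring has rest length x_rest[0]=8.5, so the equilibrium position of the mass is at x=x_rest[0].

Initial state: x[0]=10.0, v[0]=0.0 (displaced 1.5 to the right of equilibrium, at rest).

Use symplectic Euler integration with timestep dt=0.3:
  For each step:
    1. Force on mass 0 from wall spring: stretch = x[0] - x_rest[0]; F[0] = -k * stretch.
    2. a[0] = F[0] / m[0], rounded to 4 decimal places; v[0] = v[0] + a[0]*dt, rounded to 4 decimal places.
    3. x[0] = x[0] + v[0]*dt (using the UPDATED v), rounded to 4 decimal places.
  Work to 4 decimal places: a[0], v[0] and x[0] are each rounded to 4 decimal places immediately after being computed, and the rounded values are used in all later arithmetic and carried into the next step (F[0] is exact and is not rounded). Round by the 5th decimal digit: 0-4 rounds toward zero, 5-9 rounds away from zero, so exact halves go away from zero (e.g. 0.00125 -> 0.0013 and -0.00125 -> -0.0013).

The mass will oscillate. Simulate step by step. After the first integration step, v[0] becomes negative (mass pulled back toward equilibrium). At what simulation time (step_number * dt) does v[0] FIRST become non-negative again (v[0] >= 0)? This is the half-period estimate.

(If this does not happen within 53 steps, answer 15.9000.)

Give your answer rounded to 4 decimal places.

Answer: 2.1000

Derivation:
Step 0: x=[10.0000] v=[0.0000]
Step 1: x=[9.6878] v=[-1.0406]
Step 2: x=[9.1284] v=[-1.8646]
Step 3: x=[8.4382] v=[-2.3006]
Step 4: x=[7.7609] v=[-2.2577]
Step 5: x=[7.2374] v=[-1.7449]
Step 6: x=[6.9767] v=[-0.8690]
Step 7: x=[7.0330] v=[0.1878]
First v>=0 after going negative at step 7, time=2.1000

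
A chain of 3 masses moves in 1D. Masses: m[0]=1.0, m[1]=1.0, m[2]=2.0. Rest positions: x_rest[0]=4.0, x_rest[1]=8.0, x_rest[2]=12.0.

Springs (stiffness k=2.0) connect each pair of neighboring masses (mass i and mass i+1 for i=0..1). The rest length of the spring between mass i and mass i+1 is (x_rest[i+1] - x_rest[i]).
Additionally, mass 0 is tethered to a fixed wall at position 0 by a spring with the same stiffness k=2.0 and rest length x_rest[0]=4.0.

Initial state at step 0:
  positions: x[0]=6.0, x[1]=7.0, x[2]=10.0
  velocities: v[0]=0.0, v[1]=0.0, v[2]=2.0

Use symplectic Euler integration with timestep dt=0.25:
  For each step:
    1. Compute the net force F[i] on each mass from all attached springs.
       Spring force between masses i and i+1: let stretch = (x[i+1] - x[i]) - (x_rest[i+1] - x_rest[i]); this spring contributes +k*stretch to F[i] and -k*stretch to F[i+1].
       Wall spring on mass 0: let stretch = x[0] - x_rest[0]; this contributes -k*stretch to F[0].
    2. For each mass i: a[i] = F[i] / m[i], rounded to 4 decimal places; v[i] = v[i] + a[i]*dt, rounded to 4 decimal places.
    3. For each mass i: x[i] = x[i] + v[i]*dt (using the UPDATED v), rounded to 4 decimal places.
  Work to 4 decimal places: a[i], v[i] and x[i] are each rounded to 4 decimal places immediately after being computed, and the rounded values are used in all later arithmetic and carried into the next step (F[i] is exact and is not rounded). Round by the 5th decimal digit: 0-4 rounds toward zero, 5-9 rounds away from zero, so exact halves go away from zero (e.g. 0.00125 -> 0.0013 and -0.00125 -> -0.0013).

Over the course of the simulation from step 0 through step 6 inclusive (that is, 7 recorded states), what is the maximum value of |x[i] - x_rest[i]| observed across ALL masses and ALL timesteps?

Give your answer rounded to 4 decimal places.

Step 0: x=[6.0000 7.0000 10.0000] v=[0.0000 0.0000 2.0000]
Step 1: x=[5.3750 7.2500 10.5625] v=[-2.5000 1.0000 2.2500]
Step 2: x=[4.3125 7.6797 11.1680] v=[-4.2500 1.7188 2.4219]
Step 3: x=[3.1318 8.1246 11.8055] v=[-4.7227 1.7794 2.5498]
Step 4: x=[2.1838 8.4055 12.4629] v=[-3.7922 1.1235 2.6296]
Step 5: x=[1.7405 8.4159 13.1167] v=[-1.7733 0.0414 2.6153]
Step 6: x=[1.9141 8.1794 13.7267] v=[0.6942 -0.9459 2.4401]
Max displacement = 2.2595

Answer: 2.2595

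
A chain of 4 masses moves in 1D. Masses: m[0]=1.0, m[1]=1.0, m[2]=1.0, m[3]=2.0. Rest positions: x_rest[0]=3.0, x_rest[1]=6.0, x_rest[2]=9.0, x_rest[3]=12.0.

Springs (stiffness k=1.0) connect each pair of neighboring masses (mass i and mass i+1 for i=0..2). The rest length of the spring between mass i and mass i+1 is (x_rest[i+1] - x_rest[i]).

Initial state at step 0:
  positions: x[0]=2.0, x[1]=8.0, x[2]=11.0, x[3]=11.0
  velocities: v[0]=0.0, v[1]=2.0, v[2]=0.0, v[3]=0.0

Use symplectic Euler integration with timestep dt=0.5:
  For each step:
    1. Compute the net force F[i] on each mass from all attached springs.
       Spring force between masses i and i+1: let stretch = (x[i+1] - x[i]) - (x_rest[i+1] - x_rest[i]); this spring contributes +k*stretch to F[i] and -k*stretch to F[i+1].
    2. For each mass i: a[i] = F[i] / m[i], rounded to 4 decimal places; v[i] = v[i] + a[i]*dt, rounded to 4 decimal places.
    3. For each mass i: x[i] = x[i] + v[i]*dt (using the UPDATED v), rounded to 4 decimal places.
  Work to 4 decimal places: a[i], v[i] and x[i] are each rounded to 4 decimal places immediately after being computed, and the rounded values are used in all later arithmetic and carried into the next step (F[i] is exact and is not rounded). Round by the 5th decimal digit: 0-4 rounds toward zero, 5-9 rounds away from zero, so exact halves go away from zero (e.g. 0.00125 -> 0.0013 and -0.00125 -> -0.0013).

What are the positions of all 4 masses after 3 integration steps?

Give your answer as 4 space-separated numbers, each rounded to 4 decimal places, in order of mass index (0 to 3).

Step 0: x=[2.0000 8.0000 11.0000 11.0000] v=[0.0000 2.0000 0.0000 0.0000]
Step 1: x=[2.7500 8.2500 10.2500 11.3750] v=[1.5000 0.5000 -1.5000 0.7500]
Step 2: x=[4.1250 7.6250 9.2813 11.9844] v=[2.7500 -1.2500 -1.9375 1.2188]
Step 3: x=[5.6250 6.5391 8.5743 12.6310] v=[3.0000 -2.1719 -1.4141 1.2931]

Answer: 5.6250 6.5391 8.5743 12.6310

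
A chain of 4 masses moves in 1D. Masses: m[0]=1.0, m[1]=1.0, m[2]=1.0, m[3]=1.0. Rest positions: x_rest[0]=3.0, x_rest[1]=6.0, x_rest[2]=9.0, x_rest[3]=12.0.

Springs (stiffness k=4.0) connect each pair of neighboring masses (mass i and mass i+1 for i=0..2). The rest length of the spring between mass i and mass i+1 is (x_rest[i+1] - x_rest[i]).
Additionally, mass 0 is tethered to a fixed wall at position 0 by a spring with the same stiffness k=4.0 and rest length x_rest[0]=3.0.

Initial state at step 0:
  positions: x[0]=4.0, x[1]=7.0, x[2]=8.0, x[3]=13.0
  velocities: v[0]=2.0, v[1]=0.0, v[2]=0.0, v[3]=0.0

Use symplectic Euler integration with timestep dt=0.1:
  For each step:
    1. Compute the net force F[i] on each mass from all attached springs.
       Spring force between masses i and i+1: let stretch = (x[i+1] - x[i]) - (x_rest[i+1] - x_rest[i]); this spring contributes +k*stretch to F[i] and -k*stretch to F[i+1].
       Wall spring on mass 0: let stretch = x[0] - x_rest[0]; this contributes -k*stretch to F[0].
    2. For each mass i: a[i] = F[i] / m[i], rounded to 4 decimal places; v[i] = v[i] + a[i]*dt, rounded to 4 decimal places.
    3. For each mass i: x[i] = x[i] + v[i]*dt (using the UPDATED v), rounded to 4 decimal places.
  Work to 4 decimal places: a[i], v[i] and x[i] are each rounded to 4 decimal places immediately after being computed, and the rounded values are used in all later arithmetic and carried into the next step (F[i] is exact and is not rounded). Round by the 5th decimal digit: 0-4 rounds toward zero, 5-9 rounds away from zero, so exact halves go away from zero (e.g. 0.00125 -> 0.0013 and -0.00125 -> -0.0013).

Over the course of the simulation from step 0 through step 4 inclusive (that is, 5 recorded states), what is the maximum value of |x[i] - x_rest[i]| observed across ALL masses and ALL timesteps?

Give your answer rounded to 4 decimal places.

Step 0: x=[4.0000 7.0000 8.0000 13.0000] v=[2.0000 0.0000 0.0000 0.0000]
Step 1: x=[4.1600 6.9200 8.1600 12.9200] v=[1.6000 -0.8000 1.6000 -0.8000]
Step 2: x=[4.2640 6.7792 8.4608 12.7696] v=[1.0400 -1.4080 3.0080 -1.5040]
Step 3: x=[4.2981 6.6051 8.8667 12.5669] v=[0.3405 -1.7414 4.0589 -2.0275]
Step 4: x=[4.2525 6.4291 9.3301 12.3361] v=[-0.4559 -1.7596 4.6343 -2.3076]
Max displacement = 1.2981

Answer: 1.2981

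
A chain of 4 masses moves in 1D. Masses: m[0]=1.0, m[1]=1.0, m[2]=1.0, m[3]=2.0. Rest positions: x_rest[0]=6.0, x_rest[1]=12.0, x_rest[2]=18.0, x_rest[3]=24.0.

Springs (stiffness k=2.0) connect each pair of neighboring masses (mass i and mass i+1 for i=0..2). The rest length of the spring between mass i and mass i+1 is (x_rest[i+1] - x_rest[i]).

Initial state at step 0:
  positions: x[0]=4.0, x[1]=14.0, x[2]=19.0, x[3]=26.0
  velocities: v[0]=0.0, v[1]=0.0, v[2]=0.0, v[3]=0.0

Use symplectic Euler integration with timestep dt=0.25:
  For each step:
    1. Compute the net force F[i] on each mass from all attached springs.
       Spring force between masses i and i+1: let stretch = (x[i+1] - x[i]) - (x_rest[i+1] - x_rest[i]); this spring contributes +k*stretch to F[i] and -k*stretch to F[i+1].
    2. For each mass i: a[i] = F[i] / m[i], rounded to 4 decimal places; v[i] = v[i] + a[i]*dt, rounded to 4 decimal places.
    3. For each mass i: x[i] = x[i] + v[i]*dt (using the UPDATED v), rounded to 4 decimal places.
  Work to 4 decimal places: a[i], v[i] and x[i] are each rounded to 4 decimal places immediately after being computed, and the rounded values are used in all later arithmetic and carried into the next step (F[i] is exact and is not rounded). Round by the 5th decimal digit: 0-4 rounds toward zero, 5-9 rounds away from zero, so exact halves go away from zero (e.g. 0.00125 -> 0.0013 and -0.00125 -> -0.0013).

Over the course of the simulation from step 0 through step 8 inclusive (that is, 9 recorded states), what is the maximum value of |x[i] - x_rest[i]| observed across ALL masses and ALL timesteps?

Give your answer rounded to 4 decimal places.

Answer: 2.0053

Derivation:
Step 0: x=[4.0000 14.0000 19.0000 26.0000] v=[0.0000 0.0000 0.0000 0.0000]
Step 1: x=[4.5000 13.3750 19.2500 25.9375] v=[2.0000 -2.5000 1.0000 -0.2500]
Step 2: x=[5.3594 12.3750 19.6016 25.8320] v=[3.4375 -4.0000 1.4063 -0.4219]
Step 3: x=[6.3457 11.4014 19.8287 25.7121] v=[3.9453 -3.8945 0.9082 -0.4795]
Step 4: x=[7.2140 10.8492 19.7378 25.5995] v=[3.4732 -2.2087 -0.3638 -0.4504]
Step 5: x=[7.7867 10.9537 19.2685 25.4956] v=[2.2908 0.4180 -1.8773 -0.4158]
Step 6: x=[8.0053 11.7017 18.5382 25.3775] v=[0.8743 2.9919 -2.9212 -0.4726]
Step 7: x=[7.9359 12.8422 17.8083 25.2069] v=[-0.2775 4.5620 -2.9198 -0.6824]
Step 8: x=[7.7298 13.9902 17.3824 24.9489] v=[-0.8244 4.5919 -1.7036 -1.0321]
Max displacement = 2.0053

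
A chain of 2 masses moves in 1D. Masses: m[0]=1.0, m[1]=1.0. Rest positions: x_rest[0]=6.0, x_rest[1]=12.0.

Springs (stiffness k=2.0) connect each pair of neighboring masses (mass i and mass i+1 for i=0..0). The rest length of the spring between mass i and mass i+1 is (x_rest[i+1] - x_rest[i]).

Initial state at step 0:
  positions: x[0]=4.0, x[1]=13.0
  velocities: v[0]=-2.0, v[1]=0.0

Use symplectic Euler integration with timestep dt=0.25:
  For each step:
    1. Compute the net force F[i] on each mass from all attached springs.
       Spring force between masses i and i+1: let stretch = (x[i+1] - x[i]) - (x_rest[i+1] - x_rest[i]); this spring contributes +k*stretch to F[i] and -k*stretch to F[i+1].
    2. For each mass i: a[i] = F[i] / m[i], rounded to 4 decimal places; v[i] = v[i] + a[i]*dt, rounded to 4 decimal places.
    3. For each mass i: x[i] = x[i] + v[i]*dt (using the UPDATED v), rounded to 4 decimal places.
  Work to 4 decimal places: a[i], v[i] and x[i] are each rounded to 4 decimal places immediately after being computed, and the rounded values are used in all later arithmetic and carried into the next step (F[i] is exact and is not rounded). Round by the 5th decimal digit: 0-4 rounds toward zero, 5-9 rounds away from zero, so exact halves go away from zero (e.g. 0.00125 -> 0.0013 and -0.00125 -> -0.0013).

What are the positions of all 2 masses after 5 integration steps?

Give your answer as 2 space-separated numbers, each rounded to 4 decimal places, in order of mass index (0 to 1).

Step 0: x=[4.0000 13.0000] v=[-2.0000 0.0000]
Step 1: x=[3.8750 12.6250] v=[-0.5000 -1.5000]
Step 2: x=[4.0938 11.9063] v=[0.8750 -2.8750]
Step 3: x=[4.5391 10.9610] v=[1.7813 -3.7813]
Step 4: x=[5.0372 9.9629] v=[1.9923 -3.9923]
Step 5: x=[5.4010 9.0991] v=[1.4552 -3.4552]

Answer: 5.4010 9.0991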